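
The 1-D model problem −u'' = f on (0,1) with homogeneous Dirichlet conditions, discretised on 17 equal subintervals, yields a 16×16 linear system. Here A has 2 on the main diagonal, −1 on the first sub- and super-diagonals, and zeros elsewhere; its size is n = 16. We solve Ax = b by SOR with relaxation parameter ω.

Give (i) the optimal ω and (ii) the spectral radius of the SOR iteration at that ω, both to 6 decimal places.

½·tridiag(1,0,1) at n=16: λ_k = cos(kπ/17); max |λ| at k=1 ⇒ ρ_J = cos(π/17) ≈ 0.982973.
root = sin(π/17) = 0.1837495  (since 1−cos² = sin²).
So ω* = 2/1.1837495 = 1.689547 (Young).
and ρ(B_{ω*}) = 1.689547 − 1 = 0.689547.

ω* = 1.689547, ρ_SOR = 0.689547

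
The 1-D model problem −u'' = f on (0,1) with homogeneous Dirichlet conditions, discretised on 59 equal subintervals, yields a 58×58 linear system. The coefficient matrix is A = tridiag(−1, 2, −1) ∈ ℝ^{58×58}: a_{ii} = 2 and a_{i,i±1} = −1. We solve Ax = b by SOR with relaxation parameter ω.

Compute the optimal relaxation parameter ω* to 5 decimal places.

ω* = 1.89893

n=58: λ(B_J) = 1 − λ(A)/2 = cos(kπ/59); k=1 gives ρ_J = 0.99858.
√(1−ρ_J²) simplifies to sin(π/59) = 0.053222.
ω* = 2/(1+0.053222) = 1.89893
At ω = 1.89893 every |λ(B_ω)| = ω−1, so ρ_SOR = 0.89893.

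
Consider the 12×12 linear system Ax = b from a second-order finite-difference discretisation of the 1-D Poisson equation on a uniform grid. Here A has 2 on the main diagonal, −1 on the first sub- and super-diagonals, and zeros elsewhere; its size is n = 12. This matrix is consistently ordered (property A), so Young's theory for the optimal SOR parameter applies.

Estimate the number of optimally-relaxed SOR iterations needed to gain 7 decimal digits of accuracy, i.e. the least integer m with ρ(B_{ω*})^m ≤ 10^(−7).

ρ_J = max_k |cos(kπ/13)| = cos(π/13) = 0.9709418
root = sin(π/13) = 0.2393157  (since 1−cos² = sin²).
So ω* = 2/1.2393157 = 1.6137938 (Young).
and ρ(B_{ω*}) = 1.6137938 − 1 = 0.6137938.
(0.6137938)^m ≤ 10^{−7}  ⇒  m·ln(0.6137938) ≤ −7·ln10  ⇒  m ≥ 33.022  ⇒  m = 34

m = 34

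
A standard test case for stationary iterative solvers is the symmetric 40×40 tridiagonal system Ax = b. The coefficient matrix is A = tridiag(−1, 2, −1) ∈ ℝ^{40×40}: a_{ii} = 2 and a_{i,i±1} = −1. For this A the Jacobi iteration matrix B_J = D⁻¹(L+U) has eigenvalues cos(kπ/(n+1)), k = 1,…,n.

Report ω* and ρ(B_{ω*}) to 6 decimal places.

ω* = 1.857788, ρ_SOR = 0.857788

½·tridiag(1,0,1) at n=40: λ_k = cos(kπ/41); max |λ| at k=1 ⇒ ρ_J = cos(π/41) ≈ 0.997066.
√(1 − cos²(π/41)) = sin(π/41) ≈ 0.0765493.
[ω*] 2 ÷ (1 + 0.0765493) = 2 ÷ 1.0765493 = 1.857788.
and ρ(B_{ω*}) = 1.857788 − 1 = 0.857788.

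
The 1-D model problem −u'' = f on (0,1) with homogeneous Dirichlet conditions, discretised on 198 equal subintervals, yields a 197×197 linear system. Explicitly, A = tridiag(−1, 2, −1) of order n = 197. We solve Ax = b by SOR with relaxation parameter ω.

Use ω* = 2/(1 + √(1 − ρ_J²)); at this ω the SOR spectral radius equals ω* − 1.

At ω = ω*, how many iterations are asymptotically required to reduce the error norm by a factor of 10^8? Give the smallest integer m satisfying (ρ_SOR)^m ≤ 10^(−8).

m = 581

[ρ_J] n=197: ρ(B_J) = cos(π/(n+1)) = cos(π/198) = 0.9998741.
√(1−ρ_J²) = |sin(π/198)| = 0.0158660
ω* = 2/(1+0.0158660) = 1.9687636
and ρ(B_{ω*}) = 1.9687636 − 1 = 0.9687636.
ρ_SOR^m ≤ 10^(−8) ⇔ m ≥ 8·ln10/(−ln 0.9687636) = 18.4207/0.0317347 = 580.459; m = ⌈580.459⌉ = 581.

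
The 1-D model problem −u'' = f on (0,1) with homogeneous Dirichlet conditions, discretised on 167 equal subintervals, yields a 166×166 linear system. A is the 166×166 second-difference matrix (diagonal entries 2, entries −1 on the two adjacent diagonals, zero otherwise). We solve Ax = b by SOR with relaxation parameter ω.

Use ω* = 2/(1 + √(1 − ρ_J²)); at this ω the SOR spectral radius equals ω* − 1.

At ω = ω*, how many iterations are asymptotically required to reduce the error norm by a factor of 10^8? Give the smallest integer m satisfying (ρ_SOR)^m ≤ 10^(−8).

B_J for the 166×166 system has eigenvalues cos(kπ/167); ρ_J = cos(π/167) = 0.9998231.
1 − cos²(π/167) = sin²(π/167) ⇒ √(1−ρ_J²) = sin(π/167) = 0.0188108.
So ω* = 2/1.0188108 = 1.9630730 (Young).
Hence ρ(B_{ω*}) = 1.9630730 − 1 = 0.9630730.
m ≥ 8·ln10 / (−ln 0.9630730) = 489.572; smallest integer m = 490.

m = 490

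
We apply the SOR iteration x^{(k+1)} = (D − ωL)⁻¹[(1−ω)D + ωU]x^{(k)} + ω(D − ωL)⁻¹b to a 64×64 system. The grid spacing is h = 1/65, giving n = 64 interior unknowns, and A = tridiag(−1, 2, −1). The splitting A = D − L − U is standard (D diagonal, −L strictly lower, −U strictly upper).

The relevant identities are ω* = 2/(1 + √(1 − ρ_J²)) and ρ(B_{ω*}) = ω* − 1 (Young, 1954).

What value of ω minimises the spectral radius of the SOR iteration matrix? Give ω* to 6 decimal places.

ω* = 1.907826

ρ_J = max_k |cos(kπ/65)| = cos(π/65) = 0.998832
root = sin(π/65) = 0.0483134  (since 1−cos² = sin²).
ω* = 2/(1+0.0483134) = 1.907826
[ρ_SOR] ω* − 1 = 0.907826.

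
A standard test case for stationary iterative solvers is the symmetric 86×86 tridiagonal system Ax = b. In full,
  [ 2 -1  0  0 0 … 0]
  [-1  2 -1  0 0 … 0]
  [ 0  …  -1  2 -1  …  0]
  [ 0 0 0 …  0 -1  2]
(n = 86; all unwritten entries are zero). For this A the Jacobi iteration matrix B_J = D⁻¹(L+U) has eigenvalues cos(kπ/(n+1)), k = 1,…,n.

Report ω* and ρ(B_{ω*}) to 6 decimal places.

ω* = 1.930311, ρ_SOR = 0.930311

B_J for the 86×86 system has eigenvalues cos(kπ/87); ρ_J = cos(π/87) = 0.999348.
√(1−ρ_J²) = |sin(π/87)| = 0.0361024
ω* = 2/(1 + 0.0361024) = 2/1.0361024 = 1.930311.
ρ_SOR = ω* − 1 ≈ 0.930311.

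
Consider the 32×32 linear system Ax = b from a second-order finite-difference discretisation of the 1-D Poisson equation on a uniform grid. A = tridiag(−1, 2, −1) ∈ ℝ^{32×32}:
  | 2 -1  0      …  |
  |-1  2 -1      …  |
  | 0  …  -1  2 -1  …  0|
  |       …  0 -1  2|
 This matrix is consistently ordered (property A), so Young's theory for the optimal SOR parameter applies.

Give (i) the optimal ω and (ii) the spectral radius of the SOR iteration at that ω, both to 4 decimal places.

B_J for the 32×32 system has eigenvalues cos(kπ/33); ρ_J = cos(π/33) = 0.9955.
1 − cos²(π/33) = sin²(π/33) ⇒ √(1−ρ_J²) = sin(π/33) = 0.09506.
[ω*] 2 ÷ (1 + 0.09506) = 2 ÷ 1.09506 = 1.8264.
ρ_SOR = ω* − 1 ≈ 0.8264.

ω* = 1.8264, ρ_SOR = 0.8264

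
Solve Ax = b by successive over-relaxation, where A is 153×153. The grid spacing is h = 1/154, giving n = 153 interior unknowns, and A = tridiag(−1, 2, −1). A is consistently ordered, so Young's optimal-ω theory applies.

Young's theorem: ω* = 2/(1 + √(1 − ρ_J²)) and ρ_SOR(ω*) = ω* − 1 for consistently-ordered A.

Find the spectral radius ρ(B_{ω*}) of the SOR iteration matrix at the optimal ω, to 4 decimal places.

ρ_SOR = 0.9600

[ρ_J] n=153: ρ(B_J) = cos(π/(n+1)) = cos(π/154) = 0.9998.
√(1−ρ_J²) = |sin(π/154)| = 0.02040
Young: ω* = 2/(1+√(1−ρ_J²)) = 2/(1+0.02040) = 2/1.02040 = 1.9600.
ρ(B_{ω*}) = ω*−1 = 0.9600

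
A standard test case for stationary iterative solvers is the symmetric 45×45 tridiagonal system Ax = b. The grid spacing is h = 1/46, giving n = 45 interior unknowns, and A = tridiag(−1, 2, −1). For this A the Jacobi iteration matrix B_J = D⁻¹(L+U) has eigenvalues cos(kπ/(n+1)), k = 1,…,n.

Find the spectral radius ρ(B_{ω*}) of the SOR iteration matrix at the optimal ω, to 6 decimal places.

ρ_SOR = 0.872234

½·tridiag(1,0,1) at n=45: λ_k = cos(kπ/46); max |λ| at k=1 ⇒ ρ_J = cos(π/46) ≈ 0.997669.
1 − cos²(π/46) = sin²(π/46) ⇒ √(1−ρ_J²) = sin(π/46) = 0.0682424.
Then 2/(1+√(1−ρ_J²)) = 2/(1+0.0682424); ω* = 2/1.0682424 = 1.872234.
and ρ(B_{ω*}) = 1.872234 − 1 = 0.872234.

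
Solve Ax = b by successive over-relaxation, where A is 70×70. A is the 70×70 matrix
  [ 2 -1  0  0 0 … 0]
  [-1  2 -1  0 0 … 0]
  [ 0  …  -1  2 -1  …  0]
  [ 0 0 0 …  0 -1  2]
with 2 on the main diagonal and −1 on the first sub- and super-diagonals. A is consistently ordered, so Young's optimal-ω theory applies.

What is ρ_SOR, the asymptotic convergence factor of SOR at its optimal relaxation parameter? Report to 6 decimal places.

ρ_SOR = 0.915281

n=70: λ(B_J) = 1 − λ(A)/2 = cos(kπ/71); k=1 gives ρ_J = 0.999021.
1 − cos²(π/71) = sin²(π/71) ⇒ √(1−ρ_J²) = sin(π/71) = 0.0442333.
ω* = 2/(1 + 0.0442333) = 2/1.0442333 = 1.915281.
ρ_SOR = ω* − 1 ≈ 0.915281.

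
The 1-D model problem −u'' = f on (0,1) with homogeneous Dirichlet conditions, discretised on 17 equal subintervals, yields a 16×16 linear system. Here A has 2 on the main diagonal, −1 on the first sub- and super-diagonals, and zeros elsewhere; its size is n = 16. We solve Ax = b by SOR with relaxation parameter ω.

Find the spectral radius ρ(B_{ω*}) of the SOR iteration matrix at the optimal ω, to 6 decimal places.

ρ_SOR = 0.689547

B_J for the 16×16 system has eigenvalues cos(kπ/17); ρ_J = cos(π/17) = 0.982973.
1 − cos²(π/17) = sin²(π/17) ⇒ √(1−ρ_J²) = sin(π/17) = 0.1837495.
Then 2/(1+√(1−ρ_J²)) = 2/(1+0.1837495); ω* = 2/1.1837495 = 1.689547.
ρ_SOR = ω* − 1 ≈ 0.689547.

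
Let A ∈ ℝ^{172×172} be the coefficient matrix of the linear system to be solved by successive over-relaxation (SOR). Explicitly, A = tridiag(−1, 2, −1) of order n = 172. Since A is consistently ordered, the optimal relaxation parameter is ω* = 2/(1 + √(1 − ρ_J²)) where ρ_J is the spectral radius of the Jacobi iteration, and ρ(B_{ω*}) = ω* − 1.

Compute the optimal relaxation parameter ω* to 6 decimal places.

n=172: λ(B_J) = 1 − λ(A)/2 = cos(kπ/173); k=1 gives ρ_J = 0.999835.
1 − cos²(π/173) = sin²(π/173) ⇒ √(1−ρ_J²) = sin(π/173) = 0.0181585.
So ω* = 2/1.0181585 = 1.964331 (Young).
ρ(B_{ω*}) = ω*−1 = 0.964331

ω* = 1.964331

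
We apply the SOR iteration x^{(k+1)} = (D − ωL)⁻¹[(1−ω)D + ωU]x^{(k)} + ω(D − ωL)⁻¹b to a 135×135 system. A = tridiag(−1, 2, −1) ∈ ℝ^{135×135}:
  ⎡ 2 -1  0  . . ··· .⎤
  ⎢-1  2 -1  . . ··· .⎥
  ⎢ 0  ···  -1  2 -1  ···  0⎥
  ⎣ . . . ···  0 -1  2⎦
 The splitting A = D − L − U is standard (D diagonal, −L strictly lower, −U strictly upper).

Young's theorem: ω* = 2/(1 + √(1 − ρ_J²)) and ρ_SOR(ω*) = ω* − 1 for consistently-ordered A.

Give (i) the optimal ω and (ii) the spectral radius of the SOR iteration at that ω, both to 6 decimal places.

ω* = 1.954847, ρ_SOR = 0.954847

With n=135, ρ(Jacobi) = cos(π/136) = 0.999733.
√(1 − cos²(π/136)) = sin(π/136) ≈ 0.0230979.
ω* = 2 / (1 + 0.0230979) = 2 / 1.0230979 ≈ 1.954847.
ρ_SOR = ω* − 1 ≈ 0.954847.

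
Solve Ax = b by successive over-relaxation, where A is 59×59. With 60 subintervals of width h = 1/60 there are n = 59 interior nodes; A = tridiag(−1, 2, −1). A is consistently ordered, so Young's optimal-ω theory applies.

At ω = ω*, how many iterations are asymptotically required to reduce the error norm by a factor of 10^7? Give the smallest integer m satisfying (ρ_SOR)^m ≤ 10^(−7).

m = 154

[ρ_J] n=59: ρ(B_J) = cos(π/(n+1)) = cos(π/60) = 0.9986295.
1 − cos²(π/60) = sin²(π/60) ⇒ √(1−ρ_J²) = sin(π/60) = 0.0523360.
So ω* = 2/1.0523360 = 1.9005337 (Young).
and ρ(B_{ω*}) = 1.9005337 − 1 = 0.9005337.
m ≥ 7·ln10 / (−ln 0.9005337) = 153.846; smallest integer m = 154.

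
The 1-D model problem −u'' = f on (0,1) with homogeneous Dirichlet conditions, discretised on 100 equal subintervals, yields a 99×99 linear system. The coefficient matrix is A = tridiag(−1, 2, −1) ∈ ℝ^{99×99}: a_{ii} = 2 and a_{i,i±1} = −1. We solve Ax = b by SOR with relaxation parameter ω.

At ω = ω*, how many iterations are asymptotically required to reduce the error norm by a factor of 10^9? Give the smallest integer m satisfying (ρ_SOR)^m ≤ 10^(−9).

m = 330

n=99: λ(B_J) = 1 − λ(A)/2 = cos(kπ/100); k=1 gives ρ_J = 0.9995066.
√(1−ρ_J²) = |sin(π/100)| = 0.0314108
So ω* = 2/1.0314108 = 1.9390916 (Young).
and ρ(B_{ω*}) = 1.9390916 − 1 = 0.9390916.
(0.9390916)^m ≤ 10^{−9}  ⇒  m·ln(0.9390916) ≤ −9·ln10  ⇒  m ≥ 329.767  ⇒  m = 330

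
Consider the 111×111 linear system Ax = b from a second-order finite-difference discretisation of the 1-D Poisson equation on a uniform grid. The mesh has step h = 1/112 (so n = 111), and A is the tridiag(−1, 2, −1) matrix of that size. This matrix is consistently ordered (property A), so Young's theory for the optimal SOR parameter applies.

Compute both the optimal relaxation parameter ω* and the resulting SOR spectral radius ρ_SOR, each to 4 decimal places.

ω* = 1.9454, ρ_SOR = 0.9454

½·tridiag(1,0,1) at n=111: λ_k = cos(kπ/112); max |λ| at k=1 ⇒ ρ_J = cos(π/112) ≈ 0.9996.
√(1 − cos²(π/112)) = sin(π/112) ≈ 0.02805.
ω* = 2/(1 + 0.02805) = 2/1.02805 = 1.9454.
ρ_SOR = ω* − 1 ≈ 0.9454.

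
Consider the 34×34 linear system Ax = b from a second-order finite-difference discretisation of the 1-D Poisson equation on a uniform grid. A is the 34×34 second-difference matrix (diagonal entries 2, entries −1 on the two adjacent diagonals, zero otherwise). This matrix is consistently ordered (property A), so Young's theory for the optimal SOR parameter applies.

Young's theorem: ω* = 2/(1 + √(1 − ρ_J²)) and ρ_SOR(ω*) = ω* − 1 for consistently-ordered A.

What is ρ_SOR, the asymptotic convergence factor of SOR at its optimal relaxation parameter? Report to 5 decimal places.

ρ_SOR = 0.83547

n=34: λ(B_J) = 1 − λ(A)/2 = cos(kπ/35); k=1 gives ρ_J = 0.99597.
√(1 − cos²(π/35)) = sin(π/35) ≈ 0.089639.
So ω* = 2/1.089639 = 1.83547 (Young).
ρ(B_{ω*}) = ω*−1 = 0.83547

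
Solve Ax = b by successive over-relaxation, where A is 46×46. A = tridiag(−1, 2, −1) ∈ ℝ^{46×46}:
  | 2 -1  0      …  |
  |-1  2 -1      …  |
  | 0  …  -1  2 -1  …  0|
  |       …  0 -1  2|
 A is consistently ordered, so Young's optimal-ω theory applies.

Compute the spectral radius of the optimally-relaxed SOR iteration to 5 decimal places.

½·tridiag(1,0,1) at n=46: λ_k = cos(kπ/47); max |λ| at k=1 ⇒ ρ_J = cos(π/47) ≈ 0.99777.
√(1−ρ_J²) = |sin(π/47)| = 0.066793
Young: ω* = 2/(1+√(1−ρ_J²)) = 2/(1+0.066793) = 2/1.066793 = 1.87478.
Hence ρ(B_{ω*}) = 1.87478 − 1 = 0.87478.

ρ_SOR = 0.87478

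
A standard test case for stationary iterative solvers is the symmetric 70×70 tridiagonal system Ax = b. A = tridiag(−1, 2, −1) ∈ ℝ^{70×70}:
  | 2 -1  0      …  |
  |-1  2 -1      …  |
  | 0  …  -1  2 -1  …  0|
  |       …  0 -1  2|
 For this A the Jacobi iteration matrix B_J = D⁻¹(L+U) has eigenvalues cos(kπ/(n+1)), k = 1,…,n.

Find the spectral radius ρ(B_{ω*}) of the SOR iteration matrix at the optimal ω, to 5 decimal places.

ρ_SOR = 0.91528

n=70: λ(B_J) = 1 − λ(A)/2 = cos(kπ/71); k=1 gives ρ_J = 0.99902.
√(1−ρ_J²) = |sin(π/71)| = 0.044233
ω* = 2 / (1 + 0.044233) = 2 / 1.044233 ≈ 1.91528.
ρ(B_{ω*}) = ω*−1 = 0.91528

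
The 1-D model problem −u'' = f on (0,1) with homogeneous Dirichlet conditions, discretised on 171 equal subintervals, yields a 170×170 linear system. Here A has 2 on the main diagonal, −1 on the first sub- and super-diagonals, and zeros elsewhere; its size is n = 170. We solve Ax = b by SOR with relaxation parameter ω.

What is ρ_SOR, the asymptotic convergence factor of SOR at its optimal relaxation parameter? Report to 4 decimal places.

ρ_J = max_k |cos(kπ/171)| = cos(π/171) = 0.9998
√(1−ρ_J²) simplifies to sin(π/171) = 0.01837.
ω* = 2 / (1 + 0.01837) = 2 / 1.01837 ≈ 1.9639.
and ρ(B_{ω*}) = 1.9639 − 1 = 0.9639.

ρ_SOR = 0.9639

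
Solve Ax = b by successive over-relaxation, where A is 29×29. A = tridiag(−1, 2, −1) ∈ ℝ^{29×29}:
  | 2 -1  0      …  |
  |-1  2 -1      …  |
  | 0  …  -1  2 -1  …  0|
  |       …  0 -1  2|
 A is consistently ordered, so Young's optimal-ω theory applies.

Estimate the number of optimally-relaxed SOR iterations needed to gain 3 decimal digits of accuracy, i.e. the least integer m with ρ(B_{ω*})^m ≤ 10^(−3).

m = 33

n=29: λ(B_J) = 1 − λ(A)/2 = cos(kπ/30); k=1 gives ρ_J = 0.9945219.
1 − cos²(π/30) = sin²(π/30) ⇒ √(1−ρ_J²) = sin(π/30) = 0.1045285.
[ω*] 2 ÷ (1 + 0.1045285) = 2 ÷ 1.1045285 = 1.8107274.
ρ(B_{ω*}) = ω*−1 = 0.8107274
For 3 digits: m = 3·ln10 / (−ln 0.8107274) = 6.90776/0.209823 = 32.922; round up → m = 33.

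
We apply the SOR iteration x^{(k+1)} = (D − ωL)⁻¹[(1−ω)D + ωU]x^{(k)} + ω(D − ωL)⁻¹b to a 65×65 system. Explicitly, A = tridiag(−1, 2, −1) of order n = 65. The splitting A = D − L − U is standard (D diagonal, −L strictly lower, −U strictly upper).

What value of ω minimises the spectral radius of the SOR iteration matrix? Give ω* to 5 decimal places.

ω* = 1.90916

½·tridiag(1,0,1) at n=65: λ_k = cos(kπ/66); max |λ| at k=1 ⇒ ρ_J = cos(π/66) ≈ 0.99887.
√(1 − cos²(π/66)) = sin(π/66) ≈ 0.047582.
ω* = 2/(1+0.047582) = 1.90916
[ρ_SOR] ω* − 1 = 0.90916.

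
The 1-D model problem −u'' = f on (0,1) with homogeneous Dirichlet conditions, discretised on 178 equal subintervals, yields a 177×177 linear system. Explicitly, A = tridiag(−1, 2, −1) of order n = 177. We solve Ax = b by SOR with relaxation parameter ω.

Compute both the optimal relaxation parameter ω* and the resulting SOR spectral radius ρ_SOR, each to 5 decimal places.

spectrum of D⁻¹(L+U) = {cos(kπ/178) : 1≤k≤177}; ρ_J = cos(π/178) = 0.99984.
root = sin(π/178) = 0.017648  (since 1−cos² = sin²).
[ω*] 2 ÷ (1 + 0.017648) = 2 ÷ 1.017648 = 1.96532.
ρ(B_{ω*}) = ω*−1 = 0.96532

ω* = 1.96532, ρ_SOR = 0.96532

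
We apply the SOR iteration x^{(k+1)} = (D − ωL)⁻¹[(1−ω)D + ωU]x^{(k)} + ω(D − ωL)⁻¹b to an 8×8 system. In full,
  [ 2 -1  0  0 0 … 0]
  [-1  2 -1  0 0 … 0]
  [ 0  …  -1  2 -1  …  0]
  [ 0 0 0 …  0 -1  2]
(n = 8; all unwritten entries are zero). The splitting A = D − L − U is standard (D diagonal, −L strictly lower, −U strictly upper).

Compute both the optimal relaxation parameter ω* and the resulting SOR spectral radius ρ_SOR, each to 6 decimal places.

B_J for the 8×8 system has eigenvalues cos(kπ/9); ρ_J = cos(π/9) = 0.939693.
1 − cos²(π/9) = sin²(π/9) ⇒ √(1−ρ_J²) = sin(π/9) = 0.3420201.
So ω* = 2/1.3420201 = 1.490291 (Young).
ρ(B_{ω*}) = ω*−1 = 0.490291

ω* = 1.490291, ρ_SOR = 0.490291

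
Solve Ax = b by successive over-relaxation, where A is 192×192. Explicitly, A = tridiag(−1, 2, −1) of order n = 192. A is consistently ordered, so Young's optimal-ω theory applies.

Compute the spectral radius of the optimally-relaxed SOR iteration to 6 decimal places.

[ρ_J] n=192: ρ(B_J) = cos(π/(n+1)) = cos(π/193) = 0.999868.
√(1−ρ_J²) simplifies to sin(π/193) = 0.0162770.
ω* = 2/(1 + 0.0162770) = 2/1.0162770 = 1.967967.
[ρ_SOR] ω* − 1 = 0.967967.

ρ_SOR = 0.967967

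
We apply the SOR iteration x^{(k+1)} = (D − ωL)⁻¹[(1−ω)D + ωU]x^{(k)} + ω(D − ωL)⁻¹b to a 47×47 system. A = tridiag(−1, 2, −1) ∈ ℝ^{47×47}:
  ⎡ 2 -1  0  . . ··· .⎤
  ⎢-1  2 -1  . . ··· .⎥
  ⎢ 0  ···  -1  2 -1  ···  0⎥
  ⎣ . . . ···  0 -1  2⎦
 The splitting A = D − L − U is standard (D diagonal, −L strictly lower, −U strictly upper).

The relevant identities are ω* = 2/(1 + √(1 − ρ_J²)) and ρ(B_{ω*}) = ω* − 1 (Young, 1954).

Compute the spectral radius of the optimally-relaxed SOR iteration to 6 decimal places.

With n=47, ρ(Jacobi) = cos(π/48) = 0.997859.
√(1−ρ_J²) simplifies to sin(π/48) = 0.0654031.
ω* = 2 / (1 + 0.0654031) = 2 / 1.0654031 ≈ 1.877224.
ρ(B_{ω*}) = ω*−1 = 0.877224

ρ_SOR = 0.877224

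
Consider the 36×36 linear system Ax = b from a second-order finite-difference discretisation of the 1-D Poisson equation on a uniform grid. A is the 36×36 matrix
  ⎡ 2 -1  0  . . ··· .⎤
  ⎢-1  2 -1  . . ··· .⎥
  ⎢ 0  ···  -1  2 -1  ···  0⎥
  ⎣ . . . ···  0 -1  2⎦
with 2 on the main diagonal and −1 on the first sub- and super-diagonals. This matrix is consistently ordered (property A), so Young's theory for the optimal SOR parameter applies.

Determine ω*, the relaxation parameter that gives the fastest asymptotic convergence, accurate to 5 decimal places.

ω* = 1.84365

½·tridiag(1,0,1) at n=36: λ_k = cos(kπ/37); max |λ| at k=1 ⇒ ρ_J = cos(π/37) ≈ 0.99640.
1 − cos²(π/37) = sin²(π/37) ⇒ √(1−ρ_J²) = sin(π/37) = 0.084806.
ω* = 2/(1+0.084806) = 1.84365
At ω = 1.84365 every |λ(B_ω)| = ω−1, so ρ_SOR = 0.84365.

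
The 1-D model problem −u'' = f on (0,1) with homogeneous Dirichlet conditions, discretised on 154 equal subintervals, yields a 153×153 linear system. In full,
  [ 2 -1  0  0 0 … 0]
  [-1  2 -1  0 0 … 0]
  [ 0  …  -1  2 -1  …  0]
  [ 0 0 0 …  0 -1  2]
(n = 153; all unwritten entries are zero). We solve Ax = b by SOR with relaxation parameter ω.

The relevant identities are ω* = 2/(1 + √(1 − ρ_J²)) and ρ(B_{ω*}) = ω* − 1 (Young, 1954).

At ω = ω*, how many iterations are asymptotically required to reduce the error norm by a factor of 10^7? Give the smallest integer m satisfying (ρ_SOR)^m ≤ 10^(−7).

m = 396

½·tridiag(1,0,1) at n=153: λ_k = cos(kπ/154); max |λ| at k=1 ⇒ ρ_J = cos(π/154) ≈ 0.9997919.
√(1 − cos²(π/154)) = sin(π/154) ≈ 0.0203985.
ω* = 2 / (1 + 0.0203985) = 2 / 1.0203985 ≈ 1.9600186.
ρ(B_{ω*}) = ω*−1 = 0.9600186
m ≥ 7·ln10 / (−ln 0.9600186) = 395.026; smallest integer m = 396.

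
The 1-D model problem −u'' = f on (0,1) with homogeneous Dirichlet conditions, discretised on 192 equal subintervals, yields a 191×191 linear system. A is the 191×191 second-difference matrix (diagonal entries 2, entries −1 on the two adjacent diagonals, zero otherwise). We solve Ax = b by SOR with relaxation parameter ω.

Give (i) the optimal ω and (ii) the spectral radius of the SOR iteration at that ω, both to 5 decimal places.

B_J for the 191×191 system has eigenvalues cos(kπ/192); ρ_J = cos(π/192) = 0.99987.
√(1−ρ_J²) simplifies to sin(π/192) = 0.016362.
ω* = 2 / (1 + 0.016362) = 2 / 1.016362 ≈ 1.96780.
At ω = 1.96780 every |λ(B_ω)| = ω−1, so ρ_SOR = 0.96780.

ω* = 1.96780, ρ_SOR = 0.96780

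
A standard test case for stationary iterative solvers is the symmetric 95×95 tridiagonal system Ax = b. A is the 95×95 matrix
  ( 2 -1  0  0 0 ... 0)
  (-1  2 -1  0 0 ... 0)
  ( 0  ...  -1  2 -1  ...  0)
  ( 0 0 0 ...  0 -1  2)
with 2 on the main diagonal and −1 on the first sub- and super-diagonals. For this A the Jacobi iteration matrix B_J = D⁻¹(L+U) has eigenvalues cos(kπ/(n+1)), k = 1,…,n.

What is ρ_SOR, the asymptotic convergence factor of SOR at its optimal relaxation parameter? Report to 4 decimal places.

ρ_SOR = 0.9366

With n=95, ρ(Jacobi) = cos(π/96) = 0.9995.
1 − cos²(π/96) = sin²(π/96) ⇒ √(1−ρ_J²) = sin(π/96) = 0.03272.
[ω*] 2 ÷ (1 + 0.03272) = 2 ÷ 1.03272 = 1.9366.
Hence ρ(B_{ω*}) = 1.9366 − 1 = 0.9366.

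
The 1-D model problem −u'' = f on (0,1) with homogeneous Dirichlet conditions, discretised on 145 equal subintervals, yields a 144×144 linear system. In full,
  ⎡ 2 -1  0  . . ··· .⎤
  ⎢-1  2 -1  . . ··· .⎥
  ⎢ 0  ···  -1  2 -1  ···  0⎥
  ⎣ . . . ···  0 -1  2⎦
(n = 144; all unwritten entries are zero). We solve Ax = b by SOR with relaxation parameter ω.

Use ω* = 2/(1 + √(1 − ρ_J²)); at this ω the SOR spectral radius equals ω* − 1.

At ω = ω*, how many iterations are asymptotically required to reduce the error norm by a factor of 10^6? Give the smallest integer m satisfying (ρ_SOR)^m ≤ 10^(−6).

n=144: λ(B_J) = 1 − λ(A)/2 = cos(kπ/145); k=1 gives ρ_J = 0.9997653.
√(1−ρ_J²) simplifies to sin(π/145) = 0.0216645.
ω* = 2/(1 + 0.0216645) = 2/1.0216645 = 1.9575898.
and ρ(B_{ω*}) = 1.9575898 − 1 = 0.9575898.
For 6 digits: m = 6·ln10 / (−ln 0.9575898) = 13.8155/0.0433358 = 318.801; round up → m = 319.

m = 319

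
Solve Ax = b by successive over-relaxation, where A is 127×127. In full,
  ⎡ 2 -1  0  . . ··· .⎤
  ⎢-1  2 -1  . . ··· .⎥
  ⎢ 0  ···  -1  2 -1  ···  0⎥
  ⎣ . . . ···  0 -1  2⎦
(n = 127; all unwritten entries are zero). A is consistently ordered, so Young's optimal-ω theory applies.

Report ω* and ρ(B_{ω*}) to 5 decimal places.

ω* = 1.95209, ρ_SOR = 0.95209

spectrum of D⁻¹(L+U) = {cos(kπ/128) : 1≤k≤127}; ρ_J = cos(π/128) = 0.99970.
√(1−ρ_J²) = |sin(π/128)| = 0.024541
Then 2/(1+√(1−ρ_J²)) = 2/(1+0.024541); ω* = 2/1.024541 = 1.95209.
ρ_SOR = ω* − 1 ≈ 0.95209.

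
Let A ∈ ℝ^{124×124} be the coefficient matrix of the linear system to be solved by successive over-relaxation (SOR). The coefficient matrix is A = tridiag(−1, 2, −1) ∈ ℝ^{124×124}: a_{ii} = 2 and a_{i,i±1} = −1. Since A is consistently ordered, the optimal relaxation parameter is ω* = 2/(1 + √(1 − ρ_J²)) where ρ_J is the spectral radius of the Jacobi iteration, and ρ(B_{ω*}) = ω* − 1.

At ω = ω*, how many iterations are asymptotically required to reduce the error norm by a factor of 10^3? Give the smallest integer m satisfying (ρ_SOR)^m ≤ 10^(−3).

m = 138

½·tridiag(1,0,1) at n=124: λ_k = cos(kπ/125); max |λ| at k=1 ⇒ ρ_J = cos(π/125) ≈ 0.9996842.
1 − cos²(π/125) = sin²(π/125) ⇒ √(1−ρ_J²) = sin(π/125) = 0.0251301.
ω* = 2 / (1 + 0.0251301) = 2 / 1.0251301 ≈ 1.9509719.
and ρ(B_{ω*}) = 1.9509719 − 1 = 0.9509719.
m ≥ 3·ln10 / (−ln 0.9509719) = 137.411; smallest integer m = 138.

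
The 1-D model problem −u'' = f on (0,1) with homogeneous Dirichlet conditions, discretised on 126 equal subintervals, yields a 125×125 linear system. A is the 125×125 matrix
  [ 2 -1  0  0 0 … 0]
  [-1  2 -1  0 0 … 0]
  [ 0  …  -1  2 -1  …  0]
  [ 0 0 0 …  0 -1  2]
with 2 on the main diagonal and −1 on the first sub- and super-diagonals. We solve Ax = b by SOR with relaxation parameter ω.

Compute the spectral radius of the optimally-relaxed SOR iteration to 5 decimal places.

ρ_SOR = 0.95135

n=125: λ(B_J) = 1 − λ(A)/2 = cos(kπ/126); k=1 gives ρ_J = 0.99969.
√(1−ρ_J²) simplifies to sin(π/126) = 0.024931.
Then 2/(1+√(1−ρ_J²)) = 2/(1+0.024931); ω* = 2/1.024931 = 1.95135.
ρ(B_{ω*}) = ω*−1 = 0.95135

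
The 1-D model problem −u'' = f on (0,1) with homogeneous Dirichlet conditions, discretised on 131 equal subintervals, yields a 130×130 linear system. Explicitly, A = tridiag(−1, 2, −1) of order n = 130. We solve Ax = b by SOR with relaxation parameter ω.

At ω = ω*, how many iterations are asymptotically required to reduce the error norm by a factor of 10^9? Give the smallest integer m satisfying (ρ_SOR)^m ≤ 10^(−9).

½·tridiag(1,0,1) at n=130: λ_k = cos(kπ/131); max |λ| at k=1 ⇒ ρ_J = cos(π/131) ≈ 0.9997125.
root = sin(π/131) = 0.0239793  (since 1−cos² = sin²).
ω* = 2/(1+0.0239793) = 1.9531645
ρ_SOR = ω* − 1 ≈ 0.9531645.
9·ln10 = 20.7233; −ln(0.9531645) = 0.0479678; m = ⌈20.7233/0.0479678⌉ = ⌈432.025⌉ = 433.

m = 433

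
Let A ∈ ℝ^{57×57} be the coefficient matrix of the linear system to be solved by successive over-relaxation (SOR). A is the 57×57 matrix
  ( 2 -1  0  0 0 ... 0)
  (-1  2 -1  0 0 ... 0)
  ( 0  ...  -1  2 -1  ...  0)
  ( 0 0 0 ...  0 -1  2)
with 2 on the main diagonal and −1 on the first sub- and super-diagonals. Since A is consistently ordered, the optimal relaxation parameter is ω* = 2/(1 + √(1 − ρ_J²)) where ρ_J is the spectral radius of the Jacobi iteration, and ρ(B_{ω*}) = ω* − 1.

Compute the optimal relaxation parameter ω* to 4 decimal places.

With n=57, ρ(Jacobi) = cos(π/58) = 0.9985.
1 − cos²(π/58) = sin²(π/58) ⇒ √(1−ρ_J²) = sin(π/58) = 0.05414.
So ω* = 2/1.05414 = 1.8973 (Young).
Hence ρ(B_{ω*}) = 1.8973 − 1 = 0.8973.

ω* = 1.8973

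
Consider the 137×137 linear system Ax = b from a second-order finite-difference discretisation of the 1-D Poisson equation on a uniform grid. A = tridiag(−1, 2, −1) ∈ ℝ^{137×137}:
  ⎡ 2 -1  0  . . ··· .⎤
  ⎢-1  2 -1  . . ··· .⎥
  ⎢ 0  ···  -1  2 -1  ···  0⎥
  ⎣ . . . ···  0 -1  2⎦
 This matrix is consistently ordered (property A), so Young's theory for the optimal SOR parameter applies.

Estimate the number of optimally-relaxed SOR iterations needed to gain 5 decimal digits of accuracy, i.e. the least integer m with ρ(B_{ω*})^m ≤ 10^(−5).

[ρ_J] n=137: ρ(B_J) = cos(π/(n+1)) = cos(π/138) = 0.9997409.
root = sin(π/138) = 0.0227632  (since 1−cos² = sin²).
So ω* = 2/1.0227632 = 1.9554869 (Young).
ρ_SOR = ω* − 1 = 1.9554869 − 1 = 0.9554869.
m ≥ 5·ln10 / (−ln 0.9554869) = 252.841; smallest integer m = 253.

m = 253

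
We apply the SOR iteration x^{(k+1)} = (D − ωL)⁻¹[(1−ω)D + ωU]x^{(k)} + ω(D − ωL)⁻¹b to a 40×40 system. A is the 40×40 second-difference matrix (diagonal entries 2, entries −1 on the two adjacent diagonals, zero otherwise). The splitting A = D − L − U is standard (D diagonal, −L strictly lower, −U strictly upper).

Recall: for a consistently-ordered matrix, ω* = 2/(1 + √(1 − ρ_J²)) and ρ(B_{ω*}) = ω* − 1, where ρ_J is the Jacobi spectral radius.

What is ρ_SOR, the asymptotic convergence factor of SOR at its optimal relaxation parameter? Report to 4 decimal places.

ρ_SOR = 0.8578

[ρ_J] n=40: ρ(B_J) = cos(π/(n+1)) = cos(π/41) = 0.9971.
1 − cos²(π/41) = sin²(π/41) ⇒ √(1−ρ_J²) = sin(π/41) = 0.07655.
Young: ω* = 2/(1+√(1−ρ_J²)) = 2/(1+0.07655) = 2/1.07655 = 1.8578.
ρ(B_{ω*}) = ω*−1 = 0.8578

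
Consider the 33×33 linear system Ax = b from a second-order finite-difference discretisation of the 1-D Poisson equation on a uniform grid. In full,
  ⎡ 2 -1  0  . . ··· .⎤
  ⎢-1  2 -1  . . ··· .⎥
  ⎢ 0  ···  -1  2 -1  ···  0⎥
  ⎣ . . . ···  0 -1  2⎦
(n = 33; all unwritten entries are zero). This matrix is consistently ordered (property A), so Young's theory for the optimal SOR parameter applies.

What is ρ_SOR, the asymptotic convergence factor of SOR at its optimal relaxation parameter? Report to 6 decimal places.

spectrum of D⁻¹(L+U) = {cos(kπ/34) : 1≤k≤33}; ρ_J = cos(π/34) = 0.995734.
1 − cos²(π/34) = sin²(π/34) ⇒ √(1−ρ_J²) = sin(π/34) = 0.0922684.
Young: ω* = 2/(1+√(1−ρ_J²)) = 2/(1+0.0922684) = 2/1.0922684 = 1.831052.
ρ_SOR = ω* − 1 = 1.831052 − 1 = 0.831052.

ρ_SOR = 0.831052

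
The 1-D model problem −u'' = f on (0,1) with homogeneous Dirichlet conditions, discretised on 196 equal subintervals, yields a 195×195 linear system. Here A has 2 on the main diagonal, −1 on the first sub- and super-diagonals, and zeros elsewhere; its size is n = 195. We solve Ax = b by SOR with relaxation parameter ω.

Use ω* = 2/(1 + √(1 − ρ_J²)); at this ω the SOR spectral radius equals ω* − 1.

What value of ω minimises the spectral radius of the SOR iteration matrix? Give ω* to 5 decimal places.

ω* = 1.96845

½·tridiag(1,0,1) at n=195: λ_k = cos(kπ/196); max |λ| at k=1 ⇒ ρ_J = cos(π/196) ≈ 0.99987.
1 − cos²(π/196) = sin²(π/196) ⇒ √(1−ρ_J²) = sin(π/196) = 0.016028.
Then 2/(1+√(1−ρ_J²)) = 2/(1+0.016028); ω* = 2/1.016028 = 1.96845.
ρ_SOR = ω* − 1 ≈ 0.96845.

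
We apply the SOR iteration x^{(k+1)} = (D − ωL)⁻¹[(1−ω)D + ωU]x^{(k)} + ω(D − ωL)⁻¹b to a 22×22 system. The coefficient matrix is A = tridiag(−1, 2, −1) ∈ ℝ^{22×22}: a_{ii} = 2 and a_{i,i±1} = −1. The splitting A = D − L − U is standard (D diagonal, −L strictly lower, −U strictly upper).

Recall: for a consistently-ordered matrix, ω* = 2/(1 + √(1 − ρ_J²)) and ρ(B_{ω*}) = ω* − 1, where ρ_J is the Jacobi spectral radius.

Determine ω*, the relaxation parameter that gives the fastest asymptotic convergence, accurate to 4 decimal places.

ω* = 1.7603

½·tridiag(1,0,1) at n=22: λ_k = cos(kπ/23); max |λ| at k=1 ⇒ ρ_J = cos(π/23) ≈ 0.9907.
root = sin(π/23) = 0.13617  (since 1−cos² = sin²).
Young: ω* = 2/(1+√(1−ρ_J²)) = 2/(1+0.13617) = 2/1.13617 = 1.7603.
Hence ρ(B_{ω*}) = 1.7603 − 1 = 0.7603.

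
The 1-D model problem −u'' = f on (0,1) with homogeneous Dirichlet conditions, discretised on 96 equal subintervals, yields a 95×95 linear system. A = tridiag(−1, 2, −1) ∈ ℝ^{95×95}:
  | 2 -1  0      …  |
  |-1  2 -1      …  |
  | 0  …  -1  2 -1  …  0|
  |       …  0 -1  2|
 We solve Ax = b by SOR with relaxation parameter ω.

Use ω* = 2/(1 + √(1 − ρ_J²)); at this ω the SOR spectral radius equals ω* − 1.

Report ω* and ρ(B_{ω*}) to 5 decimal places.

½·tridiag(1,0,1) at n=95: λ_k = cos(kπ/96); max |λ| at k=1 ⇒ ρ_J = cos(π/96) ≈ 0.99946.
1 − cos²(π/96) = sin²(π/96) ⇒ √(1−ρ_J²) = sin(π/96) = 0.032719.
[ω*] 2 ÷ (1 + 0.032719) = 2 ÷ 1.032719 = 1.93664.
Hence ρ(B_{ω*}) = 1.93664 − 1 = 0.93664.

ω* = 1.93664, ρ_SOR = 0.93664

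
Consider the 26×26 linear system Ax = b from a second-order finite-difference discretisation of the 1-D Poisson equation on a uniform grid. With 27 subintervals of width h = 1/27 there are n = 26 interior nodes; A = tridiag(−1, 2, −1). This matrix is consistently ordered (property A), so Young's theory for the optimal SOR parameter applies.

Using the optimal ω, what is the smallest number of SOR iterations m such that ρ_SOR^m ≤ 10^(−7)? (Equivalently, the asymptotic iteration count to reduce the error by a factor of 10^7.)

m = 70

[ρ_J] n=26: ρ(B_J) = cos(π/(n+1)) = cos(π/27) = 0.9932384.
root = sin(π/27) = 0.1160929  (since 1−cos² = sin²).
Young: ω* = 2/(1+√(1−ρ_J²)) = 2/(1+0.1160929) = 2/1.1160929 = 1.7919655.
[ρ_SOR] ω* − 1 = 0.7919655.
7·ln10 = 16.1181; −ln(0.7919655) = 0.233237; m = ⌈16.1181/0.233237⌉ = ⌈69.106⌉ = 70.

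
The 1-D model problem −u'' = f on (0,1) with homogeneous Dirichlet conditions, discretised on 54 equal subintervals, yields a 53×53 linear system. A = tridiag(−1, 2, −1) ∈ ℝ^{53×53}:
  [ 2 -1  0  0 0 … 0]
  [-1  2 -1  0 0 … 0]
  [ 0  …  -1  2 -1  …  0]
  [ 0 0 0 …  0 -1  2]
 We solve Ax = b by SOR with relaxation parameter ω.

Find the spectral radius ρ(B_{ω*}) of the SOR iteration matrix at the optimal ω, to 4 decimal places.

B_J for the 53×53 system has eigenvalues cos(kπ/54); ρ_J = cos(π/54) = 0.9983.
root = sin(π/54) = 0.05814  (since 1−cos² = sin²).
[ω*] 2 ÷ (1 + 0.05814) = 2 ÷ 1.05814 = 1.8901.
ρ_SOR = ω* − 1 = 1.8901 − 1 = 0.8901.

ρ_SOR = 0.8901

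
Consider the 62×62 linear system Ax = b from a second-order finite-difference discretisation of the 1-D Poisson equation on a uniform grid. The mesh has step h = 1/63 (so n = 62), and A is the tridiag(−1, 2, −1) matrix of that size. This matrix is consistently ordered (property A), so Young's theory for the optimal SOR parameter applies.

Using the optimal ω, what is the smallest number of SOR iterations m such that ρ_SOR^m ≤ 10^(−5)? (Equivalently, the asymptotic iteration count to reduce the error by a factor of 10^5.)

With n=62, ρ(Jacobi) = cos(π/63) = 0.9987569.
√(1−ρ_J²) = |sin(π/63)| = 0.0498459
[ω*] 2 ÷ (1 + 0.0498459) = 2 ÷ 1.0498459 = 1.9050415.
At ω = 1.9050415 every |λ(B_ω)| = ω−1, so ρ_SOR = 0.9050415.
5·ln10 = 11.5129; −ln(0.9050415) = 0.0997745; m = ⌈11.5129/0.0997745⌉ = ⌈115.389⌉ = 116.

m = 116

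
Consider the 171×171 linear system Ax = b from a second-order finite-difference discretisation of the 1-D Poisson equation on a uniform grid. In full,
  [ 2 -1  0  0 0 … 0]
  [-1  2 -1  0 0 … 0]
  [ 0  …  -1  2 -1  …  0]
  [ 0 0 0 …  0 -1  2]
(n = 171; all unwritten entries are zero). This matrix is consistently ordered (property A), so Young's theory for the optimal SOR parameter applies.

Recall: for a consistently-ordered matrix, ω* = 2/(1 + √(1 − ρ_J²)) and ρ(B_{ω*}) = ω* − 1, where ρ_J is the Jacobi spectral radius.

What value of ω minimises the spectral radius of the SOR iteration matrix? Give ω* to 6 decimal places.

ω* = 1.964127

spectrum of D⁻¹(L+U) = {cos(kπ/172) : 1≤k≤171}; ρ_J = cos(π/172) = 0.999833.
root = sin(π/172) = 0.0182641  (since 1−cos² = sin²).
Then 2/(1+√(1−ρ_J²)) = 2/(1+0.0182641); ω* = 2/1.0182641 = 1.964127.
Hence ρ(B_{ω*}) = 1.964127 − 1 = 0.964127.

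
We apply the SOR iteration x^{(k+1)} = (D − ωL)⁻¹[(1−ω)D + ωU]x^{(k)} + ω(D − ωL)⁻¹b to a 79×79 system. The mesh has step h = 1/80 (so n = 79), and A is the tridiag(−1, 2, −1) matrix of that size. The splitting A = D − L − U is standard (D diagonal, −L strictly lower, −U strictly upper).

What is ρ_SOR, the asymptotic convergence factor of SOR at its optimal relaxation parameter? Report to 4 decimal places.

With n=79, ρ(Jacobi) = cos(π/80) = 0.9992.
√(1−ρ_J²) simplifies to sin(π/80) = 0.03926.
ω* = 2/(1 + 0.03926) = 2/1.03926 = 1.9244.
At ω = 1.9244 every |λ(B_ω)| = ω−1, so ρ_SOR = 0.9244.

ρ_SOR = 0.9244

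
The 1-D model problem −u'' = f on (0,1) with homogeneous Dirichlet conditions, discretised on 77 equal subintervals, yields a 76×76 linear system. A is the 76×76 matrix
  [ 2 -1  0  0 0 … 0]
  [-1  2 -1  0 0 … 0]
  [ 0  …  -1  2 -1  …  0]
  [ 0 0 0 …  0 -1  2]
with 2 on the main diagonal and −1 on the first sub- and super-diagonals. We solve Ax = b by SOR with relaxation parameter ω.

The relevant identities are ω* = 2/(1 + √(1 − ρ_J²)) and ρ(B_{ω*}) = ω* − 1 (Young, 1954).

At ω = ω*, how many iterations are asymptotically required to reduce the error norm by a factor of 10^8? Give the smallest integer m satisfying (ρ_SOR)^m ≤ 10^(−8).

[ρ_J] n=76: ρ(B_J) = cos(π/(n+1)) = cos(π/77) = 0.9991678.
1 − cos²(π/77) = sin²(π/77) ⇒ √(1−ρ_J²) = sin(π/77) = 0.0407886.
[ω*] 2 ÷ (1 + 0.0407886) = 2 ÷ 1.0407886 = 1.9216198.
At ω = 1.9216198 every |λ(B_ω)| = ω−1, so ρ_SOR = 0.9216198.
8·ln10 = 18.4207; −ln(0.9216198) = 0.0816225; m = ⌈18.4207/0.0816225⌉ = ⌈225.682⌉ = 226.

m = 226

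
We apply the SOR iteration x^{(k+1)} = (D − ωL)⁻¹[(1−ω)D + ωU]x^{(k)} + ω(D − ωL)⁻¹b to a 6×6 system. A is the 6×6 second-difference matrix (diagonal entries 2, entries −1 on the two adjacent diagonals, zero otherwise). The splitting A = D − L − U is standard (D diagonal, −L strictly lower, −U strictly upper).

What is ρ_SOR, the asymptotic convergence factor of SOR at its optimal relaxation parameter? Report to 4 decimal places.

ρ_SOR = 0.3948

½·tridiag(1,0,1) at n=6: λ_k = cos(kπ/7); max |λ| at k=1 ⇒ ρ_J = cos(π/7) ≈ 0.9010.
√(1 − cos²(π/7)) = sin(π/7) ≈ 0.43388.
So ω* = 2/1.43388 = 1.3948 (Young).
Hence ρ(B_{ω*}) = 1.3948 − 1 = 0.3948.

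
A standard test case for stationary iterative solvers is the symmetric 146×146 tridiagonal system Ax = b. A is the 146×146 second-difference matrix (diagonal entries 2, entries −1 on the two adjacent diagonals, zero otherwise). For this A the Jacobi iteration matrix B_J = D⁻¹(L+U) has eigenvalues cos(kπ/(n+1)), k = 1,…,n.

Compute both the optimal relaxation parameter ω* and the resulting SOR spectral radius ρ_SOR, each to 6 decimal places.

½·tridiag(1,0,1) at n=146: λ_k = cos(kπ/147); max |λ| at k=1 ⇒ ρ_J = cos(π/147) ≈ 0.999772.
√(1 − cos²(π/147)) = sin(π/147) ≈ 0.0213698.
Young: ω* = 2/(1+√(1−ρ_J²)) = 2/(1+0.0213698) = 2/1.0213698 = 1.958155.
ρ_SOR = ω* − 1 ≈ 0.958155.

ω* = 1.958155, ρ_SOR = 0.958155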